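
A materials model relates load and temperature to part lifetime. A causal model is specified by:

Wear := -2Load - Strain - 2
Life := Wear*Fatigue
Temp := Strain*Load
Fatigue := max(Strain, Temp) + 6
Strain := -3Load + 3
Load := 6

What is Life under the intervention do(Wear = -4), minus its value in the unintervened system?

45

Under do(Wear=-4), the mechanism Wear := -2Load - Strain - 2 is discarded; Wear is fixed at -4.
Strain = -3Load + 3  [with Load=6]  = -15
Temp = Strain*Load  [with Strain=-15, Load=6]  = -90
Fatigue = max(Strain, Temp) + 6  [with Strain=-15, Temp=-90]  = -9
Life = Wear*Fatigue  [with Wear=-4, Fatigue=-9]  = 36
Without intervention: Strain = -3Load + 3  [with Load=6]  = -15; Temp = Strain*Load  [with Strain=-15, Load=6]  = -90; Wear = -2Load - Strain - 2  [with Load=6, Strain=-15]  = 1; Fatigue = max(Strain, Temp) + 6  [with Strain=-15, Temp=-90]  = -9; Life = Wear*Fatigue  [with Wear=1, Fatigue=-9]  = -9.
Change = 36 − (-9) = 45.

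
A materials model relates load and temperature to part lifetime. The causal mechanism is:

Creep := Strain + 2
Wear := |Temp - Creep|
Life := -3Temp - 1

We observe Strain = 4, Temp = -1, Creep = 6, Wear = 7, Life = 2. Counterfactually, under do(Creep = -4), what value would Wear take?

The intervention breaks the incoming arrows to Creep: Creep := Strain + 2 no longer applies, and Creep = -4.
Wear = |Temp - Creep|  [with Temp=-1, Creep=-4]  = 3

3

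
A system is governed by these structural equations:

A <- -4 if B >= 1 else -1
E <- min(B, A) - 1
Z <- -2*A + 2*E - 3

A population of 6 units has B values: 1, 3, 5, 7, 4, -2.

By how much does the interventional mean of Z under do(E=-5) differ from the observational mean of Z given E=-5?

Every unit gets E=-5 under the intervention. Z values become -5, -5, -5, -5, -5, -11; E[Z|do(E=-5)] = -6.
Observing E=-5 restricts to units where E's equation naturally yields -5: B ∈ {1, 3, 5, 7, 4}. In that subpopulation Z = -5, -5, -5, -5, -5, mean -5.
Difference = -6 − (-5) = -1.

-1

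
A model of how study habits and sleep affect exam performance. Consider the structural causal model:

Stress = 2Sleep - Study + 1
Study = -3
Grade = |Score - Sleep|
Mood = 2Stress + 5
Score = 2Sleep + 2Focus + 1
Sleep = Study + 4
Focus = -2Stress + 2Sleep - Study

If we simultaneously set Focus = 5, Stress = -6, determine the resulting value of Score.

The joint intervention fixes Focus = 5, Stress = -6, removing each variable's own equation.
Sleep = Study + 4  [with Study=-3]  = 1
Score = 2Sleep + 2Focus + 1  [with Sleep=1, Focus=5]  = 13

13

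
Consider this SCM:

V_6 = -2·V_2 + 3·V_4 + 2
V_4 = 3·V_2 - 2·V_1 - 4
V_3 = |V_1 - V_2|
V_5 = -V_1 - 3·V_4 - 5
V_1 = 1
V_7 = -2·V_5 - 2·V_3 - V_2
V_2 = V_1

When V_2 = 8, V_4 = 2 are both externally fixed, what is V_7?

2

Setting V_2 = 8, V_4 = 2 by intervention discards those variables' equations.
V_3 = |V_1 - V_2|  [with V_1=1, V_2=8]  = 7
V_5 = -V_1 - 3·V_4 - 5  [with V_1=1, V_4=2]  = -12
V_7 = -2·V_5 - 2·V_3 - V_2  [with V_5=-12, V_3=7, V_2=8]  = 2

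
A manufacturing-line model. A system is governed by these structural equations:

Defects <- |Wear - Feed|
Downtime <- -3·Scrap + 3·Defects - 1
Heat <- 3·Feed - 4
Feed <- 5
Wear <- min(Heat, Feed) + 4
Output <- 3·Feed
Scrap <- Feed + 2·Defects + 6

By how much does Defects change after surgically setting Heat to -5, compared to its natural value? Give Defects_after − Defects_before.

2

Under do(Heat=-5), the mechanism Heat <- 3·Feed - 4 is discarded; Heat is fixed at -5.
Wear = min(Heat, Feed) + 4  [with Heat=-5, Feed=5]  = -1
Defects = |Wear - Feed|  [with Wear=-1, Feed=5]  = 6
Without intervention: Heat = 3·Feed - 4  [with Feed=5]  = 11; Wear = min(Heat, Feed) + 4  [with Heat=11, Feed=5]  = 9; Defects = |Wear - Feed|  [with Wear=9, Feed=5]  = 4.
Change = 6 − 4 = 2.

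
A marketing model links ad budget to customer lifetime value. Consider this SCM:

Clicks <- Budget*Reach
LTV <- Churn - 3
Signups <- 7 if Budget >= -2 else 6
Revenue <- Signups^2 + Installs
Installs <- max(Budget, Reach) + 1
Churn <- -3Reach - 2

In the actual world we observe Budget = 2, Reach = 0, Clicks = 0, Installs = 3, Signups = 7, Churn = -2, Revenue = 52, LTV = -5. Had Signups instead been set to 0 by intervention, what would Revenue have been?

Under do(Signups=0), the mechanism Signups <- 7 if Budget >= -2 else 6 is discarded; Signups is fixed at 0.
Installs = max(Budget, Reach) + 1  [with Budget=2, Reach=0]  = 3
Revenue = Signups^2 + Installs  [with Signups=0, Installs=3]  = 3

3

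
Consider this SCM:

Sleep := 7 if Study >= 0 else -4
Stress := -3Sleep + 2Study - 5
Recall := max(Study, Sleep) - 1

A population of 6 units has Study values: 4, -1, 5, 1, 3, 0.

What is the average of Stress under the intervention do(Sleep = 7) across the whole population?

Every unit gets Sleep=7 under the intervention. Stress values become -18, -28, -16, -24, -20, -26; E[Stress|do(Sleep=7)] = -22.

-22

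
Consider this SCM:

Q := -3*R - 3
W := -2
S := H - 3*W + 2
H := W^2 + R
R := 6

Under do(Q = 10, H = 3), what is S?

11

Under do(Q = 10, H = 3), each intervened variable's structural equation is replaced by its fixed value.
S = H - 3*W + 2  [with H=3, W=-2]  = 11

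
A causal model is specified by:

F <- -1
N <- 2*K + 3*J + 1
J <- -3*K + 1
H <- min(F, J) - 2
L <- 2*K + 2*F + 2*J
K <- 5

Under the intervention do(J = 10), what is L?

The intervention breaks the incoming arrows to J: J <- -3*K + 1 no longer applies, and J = 10.
L = 2*K + 2*F + 2*J  [with K=5, F=-1, J=10]  = 28

28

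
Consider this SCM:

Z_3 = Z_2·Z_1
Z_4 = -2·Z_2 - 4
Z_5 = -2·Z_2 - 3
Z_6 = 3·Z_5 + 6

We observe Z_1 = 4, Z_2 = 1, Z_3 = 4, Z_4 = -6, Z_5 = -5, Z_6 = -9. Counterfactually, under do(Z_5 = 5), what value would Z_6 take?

The intervention breaks the incoming arrows to Z_5: Z_5 = -2·Z_2 - 3 no longer applies, and Z_5 = 5.
Z_6 = 3·Z_5 + 6  [with Z_5=5]  = 21

21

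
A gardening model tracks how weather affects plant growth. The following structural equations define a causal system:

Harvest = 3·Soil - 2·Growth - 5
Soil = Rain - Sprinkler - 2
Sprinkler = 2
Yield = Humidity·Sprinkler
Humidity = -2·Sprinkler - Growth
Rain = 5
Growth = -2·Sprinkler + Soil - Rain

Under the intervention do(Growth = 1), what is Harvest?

-4

The intervention breaks the incoming arrows to Growth: Growth = -2·Sprinkler + Soil - Rain no longer applies, and Growth = 1.
Soil = Rain - Sprinkler - 2  [with Rain=5, Sprinkler=2]  = 1
Harvest = 3·Soil - 2·Growth - 5  [with Soil=1, Growth=1]  = -4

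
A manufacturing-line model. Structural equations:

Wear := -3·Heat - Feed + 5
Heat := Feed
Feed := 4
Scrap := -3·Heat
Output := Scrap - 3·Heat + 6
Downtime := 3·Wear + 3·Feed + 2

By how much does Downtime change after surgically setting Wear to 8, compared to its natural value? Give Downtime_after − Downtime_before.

The intervention breaks the incoming arrows to Wear: Wear := -3·Heat - Feed + 5 no longer applies, and Wear = 8.
Downtime = 3·Wear + 3·Feed + 2  [with Wear=8, Feed=4]  = 38
Without intervention: Heat = Feed  [with Feed=4]  = 4; Wear = -3·Heat - Feed + 5  [with Heat=4, Feed=4]  = -11; Downtime = 3·Wear + 3·Feed + 2  [with Wear=-11, Feed=4]  = -19.
Change = 38 − (-19) = 57.

57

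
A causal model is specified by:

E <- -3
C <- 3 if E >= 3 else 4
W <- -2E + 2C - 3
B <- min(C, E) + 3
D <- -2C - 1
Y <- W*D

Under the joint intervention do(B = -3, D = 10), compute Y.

The joint intervention fixes B = -3, D = 10, removing each variable's own equation.
C = 3 if E >= 3 else 4  [with E=-3]  = 4
W = -2E + 2C - 3  [with E=-3, C=4]  = 11
Y = W*D  [with W=11, D=10]  = 110

110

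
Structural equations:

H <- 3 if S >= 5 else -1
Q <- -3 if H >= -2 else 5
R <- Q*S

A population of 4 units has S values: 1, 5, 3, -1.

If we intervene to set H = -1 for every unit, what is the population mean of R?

-6

The intervention sets H=-1 in all 4 units regardless of S. Recomputing R per unit gives -3, -15, -9, 3; average -6.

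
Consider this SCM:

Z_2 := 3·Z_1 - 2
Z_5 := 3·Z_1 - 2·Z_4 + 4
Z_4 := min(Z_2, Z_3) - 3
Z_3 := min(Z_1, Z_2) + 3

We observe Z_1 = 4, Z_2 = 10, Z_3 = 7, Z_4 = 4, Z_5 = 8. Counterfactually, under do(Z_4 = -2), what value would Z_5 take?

Intervening sets Z_4 = -2 and removes its equation (Z_4 := min(Z_2, Z_3) - 3).
Z_5 = 3·Z_1 - 2·Z_4 + 4  [with Z_1=4, Z_4=-2]  = 20

20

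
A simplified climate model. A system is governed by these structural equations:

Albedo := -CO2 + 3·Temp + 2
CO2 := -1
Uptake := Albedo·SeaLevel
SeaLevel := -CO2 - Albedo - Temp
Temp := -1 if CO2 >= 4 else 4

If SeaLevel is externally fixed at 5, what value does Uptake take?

75

Intervening sets SeaLevel = 5 and removes its equation (SeaLevel := -CO2 - Albedo - Temp).
Temp = -1 if CO2 >= 4 else 4  [with CO2=-1]  = 4
Albedo = -CO2 + 3·Temp + 2  [with CO2=-1, Temp=4]  = 15
Uptake = Albedo·SeaLevel  [with Albedo=15, SeaLevel=5]  = 75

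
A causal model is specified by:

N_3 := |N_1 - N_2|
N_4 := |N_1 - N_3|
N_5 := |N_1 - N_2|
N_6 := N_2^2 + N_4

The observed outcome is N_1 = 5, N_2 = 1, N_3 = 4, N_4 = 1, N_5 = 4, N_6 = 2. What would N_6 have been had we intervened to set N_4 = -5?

Under do(N_4=-5), the mechanism N_4 := |N_1 - N_3| is discarded; N_4 is fixed at -5.
N_6 = N_2^2 + N_4  [with N_2=1, N_4=-5]  = -4

-4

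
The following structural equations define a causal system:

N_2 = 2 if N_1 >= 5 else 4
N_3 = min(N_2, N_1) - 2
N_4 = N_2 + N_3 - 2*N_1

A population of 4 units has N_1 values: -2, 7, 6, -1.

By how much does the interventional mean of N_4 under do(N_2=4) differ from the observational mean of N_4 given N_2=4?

Under do(N_2=4), N_2's equation is replaced by N_2=4 for every unit. Per-unit N_4: 4, -8, -6, 3. Mean = -1.75.
Conditioning on N_2=4 selects the 2 unit(s) with N_1 ∈ {-2, -1}. Their N_4 values: 4, 3. Mean = 3.5.
Difference = -1.75 − 3.5 = -5.25.

-5.25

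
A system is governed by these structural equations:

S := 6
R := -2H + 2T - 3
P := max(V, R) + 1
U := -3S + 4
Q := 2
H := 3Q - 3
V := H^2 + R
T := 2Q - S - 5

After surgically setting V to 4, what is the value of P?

Intervening sets V = 4 and removes its equation (V := H^2 + R).
T = 2Q - S - 5  [with Q=2, S=6]  = -7
H = 3Q - 3  [with Q=2]  = 3
R = -2H + 2T - 3  [with H=3, T=-7]  = -23
P = max(V, R) + 1  [with V=4, R=-23]  = 5

5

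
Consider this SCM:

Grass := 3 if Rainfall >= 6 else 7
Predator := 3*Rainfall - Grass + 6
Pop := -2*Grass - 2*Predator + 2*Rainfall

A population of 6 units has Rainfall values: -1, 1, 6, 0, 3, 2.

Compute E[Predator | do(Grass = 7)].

Under do(Grass=7), Grass's equation is replaced by Grass=7 for every unit. Per-unit Predator: -4, 2, 17, -1, 8, 5. Mean = 4.5.

4.5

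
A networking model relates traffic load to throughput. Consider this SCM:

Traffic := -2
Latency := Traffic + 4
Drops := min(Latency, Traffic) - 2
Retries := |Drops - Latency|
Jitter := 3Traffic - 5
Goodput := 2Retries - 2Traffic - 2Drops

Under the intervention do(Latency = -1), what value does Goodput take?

Under do(Latency=-1), the mechanism Latency := Traffic + 4 is discarded; Latency is fixed at -1.
Drops = min(Latency, Traffic) - 2  [with Latency=-1, Traffic=-2]  = -4
Retries = |Drops - Latency|  [with Drops=-4, Latency=-1]  = 3
Goodput = 2Retries - 2Traffic - 2Drops  [with Retries=3, Traffic=-2, Drops=-4]  = 18

18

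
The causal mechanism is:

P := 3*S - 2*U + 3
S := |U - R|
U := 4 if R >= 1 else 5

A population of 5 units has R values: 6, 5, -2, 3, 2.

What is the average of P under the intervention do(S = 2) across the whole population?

do(S=2) breaks S's dependence on R. With S=2 fixed, P across the units is 1, 1, -1, 1, 1, mean 0.6.

0.6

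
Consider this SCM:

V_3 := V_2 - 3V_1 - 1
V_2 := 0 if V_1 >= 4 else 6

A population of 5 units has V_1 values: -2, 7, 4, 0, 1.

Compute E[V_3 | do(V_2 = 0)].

-7

do(V_2=0) breaks V_2's dependence on V_1. With V_2=0 fixed, V_3 across the units is 5, -22, -13, -1, -4, mean -7.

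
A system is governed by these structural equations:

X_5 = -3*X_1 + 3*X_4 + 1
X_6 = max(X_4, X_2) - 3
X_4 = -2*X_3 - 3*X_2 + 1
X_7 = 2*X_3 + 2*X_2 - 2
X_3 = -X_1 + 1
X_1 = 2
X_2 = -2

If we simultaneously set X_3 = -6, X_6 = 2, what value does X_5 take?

52

The joint intervention fixes X_3 = -6, X_6 = 2, removing each variable's own equation.
X_4 = -2*X_3 - 3*X_2 + 1  [with X_3=-6, X_2=-2]  = 19
X_5 = -3*X_1 + 3*X_4 + 1  [with X_1=2, X_4=19]  = 52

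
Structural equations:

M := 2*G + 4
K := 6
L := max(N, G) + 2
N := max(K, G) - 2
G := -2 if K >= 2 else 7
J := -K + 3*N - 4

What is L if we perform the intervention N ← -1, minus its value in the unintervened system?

-5

The intervention breaks the incoming arrows to N: N := max(K, G) - 2 no longer applies, and N = -1.
G = -2 if K >= 2 else 7  [with K=6]  = -2
L = max(N, G) + 2  [with N=-1, G=-2]  = 1
Without intervention: G = -2 if K >= 2 else 7  [with K=6]  = -2; N = max(K, G) - 2  [with K=6, G=-2]  = 4; L = max(N, G) + 2  [with N=4, G=-2]  = 6.
Change = 1 − 6 = -5.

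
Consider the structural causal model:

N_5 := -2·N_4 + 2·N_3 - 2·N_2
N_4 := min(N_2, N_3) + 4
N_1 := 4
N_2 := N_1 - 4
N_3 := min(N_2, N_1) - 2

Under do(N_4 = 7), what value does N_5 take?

-18

Intervening sets N_4 = 7 and removes its equation (N_4 := min(N_2, N_3) + 4).
N_2 = N_1 - 4  [with N_1=4]  = 0
N_3 = min(N_2, N_1) - 2  [with N_2=0, N_1=4]  = -2
N_5 = -2·N_4 + 2·N_3 - 2·N_2  [with N_4=7, N_3=-2, N_2=0]  = -18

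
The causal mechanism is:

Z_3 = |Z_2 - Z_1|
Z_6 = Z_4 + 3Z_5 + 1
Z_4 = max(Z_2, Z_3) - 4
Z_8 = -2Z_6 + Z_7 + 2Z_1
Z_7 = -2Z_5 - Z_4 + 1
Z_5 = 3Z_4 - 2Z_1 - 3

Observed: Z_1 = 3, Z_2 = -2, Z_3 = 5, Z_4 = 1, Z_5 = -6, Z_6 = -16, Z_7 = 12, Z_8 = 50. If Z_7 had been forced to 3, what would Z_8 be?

41

do(Z_7=3) replaces the equation Z_7 = -2Z_5 - Z_4 + 1 with the constant Z_7 = 3.
Z_3 = |Z_2 - Z_1|  [with Z_2=-2, Z_1=3]  = 5
Z_4 = max(Z_2, Z_3) - 4  [with Z_2=-2, Z_3=5]  = 1
Z_5 = 3Z_4 - 2Z_1 - 3  [with Z_4=1, Z_1=3]  = -6
Z_6 = Z_4 + 3Z_5 + 1  [with Z_4=1, Z_5=-6]  = -16
Z_8 = -2Z_6 + Z_7 + 2Z_1  [with Z_6=-16, Z_7=3, Z_1=3]  = 41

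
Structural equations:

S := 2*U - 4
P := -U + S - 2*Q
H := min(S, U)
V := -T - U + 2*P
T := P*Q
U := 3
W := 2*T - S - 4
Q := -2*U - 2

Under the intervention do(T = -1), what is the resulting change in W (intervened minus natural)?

238

do(T=-1) replaces the equation T := P*Q with the constant T = -1.
S = 2*U - 4  [with U=3]  = 2
W = 2*T - S - 4  [with T=-1, S=2]  = -8
Without intervention: S = 2*U - 4  [with U=3]  = 2; Q = -2*U - 2  [with U=3]  = -8; P = -U + S - 2*Q  [with U=3, S=2, Q=-8]  = 15; T = P*Q  [with P=15, Q=-8]  = -120; W = 2*T - S - 4  [with T=-120, S=2]  = -246.
Change = -8 − (-246) = 238.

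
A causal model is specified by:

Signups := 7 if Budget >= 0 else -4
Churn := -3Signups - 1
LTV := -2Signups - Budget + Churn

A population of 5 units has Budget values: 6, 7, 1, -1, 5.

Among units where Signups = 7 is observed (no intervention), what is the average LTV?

Observing Signups=7 restricts to units where Signups's equation naturally yields 7: Budget ∈ {6, 7, 1, 5}. In that subpopulation LTV = -42, -43, -37, -41, mean -40.75.

-40.75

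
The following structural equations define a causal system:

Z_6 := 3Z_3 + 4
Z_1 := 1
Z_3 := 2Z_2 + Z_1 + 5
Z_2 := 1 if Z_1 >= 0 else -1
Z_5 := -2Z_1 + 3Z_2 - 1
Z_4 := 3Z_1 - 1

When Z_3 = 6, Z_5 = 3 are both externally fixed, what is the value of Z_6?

22

Setting Z_3 = 6, Z_5 = 3 by intervention discards those variables' equations.
Z_6 = 3Z_3 + 4  [with Z_3=6]  = 22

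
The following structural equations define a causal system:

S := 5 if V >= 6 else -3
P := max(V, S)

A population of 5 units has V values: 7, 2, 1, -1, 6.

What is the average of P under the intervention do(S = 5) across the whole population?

do(S=5) breaks S's dependence on V. With S=5 fixed, P across the units is 7, 5, 5, 5, 6, mean 5.6.

5.6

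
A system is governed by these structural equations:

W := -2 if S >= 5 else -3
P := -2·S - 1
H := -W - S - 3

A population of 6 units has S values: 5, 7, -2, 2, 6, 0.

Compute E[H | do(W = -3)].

-3

The intervention sets W=-3 in all 6 units regardless of S. Recomputing H per unit gives -5, -7, 2, -2, -6, 0; average -3.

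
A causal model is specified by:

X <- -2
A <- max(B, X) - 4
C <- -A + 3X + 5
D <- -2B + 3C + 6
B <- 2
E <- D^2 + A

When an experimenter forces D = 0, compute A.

-2

do(D=0) replaces the equation D <- -2B + 3C + 6 with the constant D = 0.
A is not downstream of the intervention, so its value is determined by the original equations.
A = max(B, X) - 4  [with B=2, X=-2]  = -2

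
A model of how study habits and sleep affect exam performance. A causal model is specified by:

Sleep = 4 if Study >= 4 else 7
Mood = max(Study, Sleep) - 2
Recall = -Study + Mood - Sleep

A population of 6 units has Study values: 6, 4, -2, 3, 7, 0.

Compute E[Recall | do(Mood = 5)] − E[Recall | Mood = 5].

-0.25

Under do(Mood=5), Mood's equation is replaced by Mood=5 for every unit. Per-unit Recall: -5, -3, 0, -5, -6, -2. Mean = -3.5.
Observing Mood=5 restricts to units where Mood's equation naturally yields 5: Study ∈ {-2, 3, 7, 0}. In that subpopulation Recall = 0, -5, -6, -2, mean -3.25.
Difference = -3.5 − (-3.25) = -0.25.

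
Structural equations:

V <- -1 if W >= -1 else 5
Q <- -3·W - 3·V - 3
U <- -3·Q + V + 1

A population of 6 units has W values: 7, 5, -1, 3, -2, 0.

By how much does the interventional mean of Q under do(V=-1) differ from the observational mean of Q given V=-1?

The intervention sets V=-1 in all 6 units regardless of W. Recomputing Q per unit gives -21, -15, 3, -9, 6, 0; average -6.
E[Q|V=-1] averages over only the 5 units with V=-1 (W = 7, 5, -1, 3, 0): Q = -21, -15, 3, -9, 0, mean -8.4.
Difference = -6 − (-8.4) = 2.4.

2.4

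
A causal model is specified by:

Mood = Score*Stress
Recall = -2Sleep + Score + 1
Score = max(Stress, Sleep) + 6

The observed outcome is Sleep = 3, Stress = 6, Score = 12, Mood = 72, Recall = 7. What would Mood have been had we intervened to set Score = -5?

-30

The intervention breaks the incoming arrows to Score: Score = max(Stress, Sleep) + 6 no longer applies, and Score = -5.
Mood = Score*Stress  [with Score=-5, Stress=6]  = -30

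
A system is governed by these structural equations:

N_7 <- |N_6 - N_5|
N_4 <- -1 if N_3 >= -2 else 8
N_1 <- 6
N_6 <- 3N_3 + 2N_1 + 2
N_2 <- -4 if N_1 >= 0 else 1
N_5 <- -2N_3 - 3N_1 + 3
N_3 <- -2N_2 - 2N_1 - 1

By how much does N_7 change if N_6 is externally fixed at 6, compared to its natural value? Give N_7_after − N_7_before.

Intervening sets N_6 = 6 and removes its equation (N_6 <- 3N_3 + 2N_1 + 2).
N_2 = -4 if N_1 >= 0 else 1  [with N_1=6]  = -4
N_3 = -2N_2 - 2N_1 - 1  [with N_2=-4, N_1=6]  = -5
N_5 = -2N_3 - 3N_1 + 3  [with N_3=-5, N_1=6]  = -5
N_7 = |N_6 - N_5|  [with N_6=6, N_5=-5]  = 11
Without intervention: N_2 = -4 if N_1 >= 0 else 1  [with N_1=6]  = -4; N_3 = -2N_2 - 2N_1 - 1  [with N_2=-4, N_1=6]  = -5; N_5 = -2N_3 - 3N_1 + 3  [with N_3=-5, N_1=6]  = -5; N_6 = 3N_3 + 2N_1 + 2  [with N_3=-5, N_1=6]  = -1; N_7 = |N_6 - N_5|  [with N_6=-1, N_5=-5]  = 4.
Change = 11 − 4 = 7.

7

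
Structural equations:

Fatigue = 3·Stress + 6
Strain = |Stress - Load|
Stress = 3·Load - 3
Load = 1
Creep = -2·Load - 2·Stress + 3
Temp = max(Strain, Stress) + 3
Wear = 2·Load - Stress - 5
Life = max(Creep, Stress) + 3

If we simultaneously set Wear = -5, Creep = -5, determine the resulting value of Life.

3

Under do(Wear = -5, Creep = -5), each intervened variable's structural equation is replaced by its fixed value.
Stress = 3·Load - 3  [with Load=1]  = 0
Life = max(Creep, Stress) + 3  [with Creep=-5, Stress=0]  = 3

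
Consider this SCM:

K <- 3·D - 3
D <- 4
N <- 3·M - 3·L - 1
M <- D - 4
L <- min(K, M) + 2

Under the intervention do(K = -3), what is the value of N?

2

do(K=-3) replaces the equation K <- 3·D - 3 with the constant K = -3.
M = D - 4  [with D=4]  = 0
L = min(K, M) + 2  [with K=-3, M=0]  = -1
N = 3·M - 3·L - 1  [with M=0, L=-1]  = 2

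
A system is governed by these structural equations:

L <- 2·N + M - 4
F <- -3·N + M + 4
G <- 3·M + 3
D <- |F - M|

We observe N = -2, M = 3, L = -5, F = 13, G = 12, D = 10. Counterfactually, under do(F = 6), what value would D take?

3

Under do(F=6), the mechanism F <- -3·N + M + 4 is discarded; F is fixed at 6.
D = |F - M|  [with F=6, M=3]  = 3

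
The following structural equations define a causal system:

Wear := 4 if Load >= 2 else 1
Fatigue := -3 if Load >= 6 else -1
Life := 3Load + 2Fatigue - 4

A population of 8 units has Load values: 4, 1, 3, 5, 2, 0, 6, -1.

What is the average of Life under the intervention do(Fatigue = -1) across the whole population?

1.5

do(Fatigue=-1) breaks Fatigue's dependence on Load. With Fatigue=-1 fixed, Life across the units is 6, -3, 3, 9, 0, -6, 12, -9, mean 1.5.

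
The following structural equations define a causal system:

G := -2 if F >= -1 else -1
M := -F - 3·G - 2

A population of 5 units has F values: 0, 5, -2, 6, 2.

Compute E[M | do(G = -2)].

1.8

The intervention sets G=-2 in all 5 units regardless of F. Recomputing M per unit gives 4, -1, 6, -2, 2; average 1.8.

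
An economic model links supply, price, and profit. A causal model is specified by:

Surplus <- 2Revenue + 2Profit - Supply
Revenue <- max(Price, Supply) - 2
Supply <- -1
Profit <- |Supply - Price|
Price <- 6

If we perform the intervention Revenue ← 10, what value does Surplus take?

do(Revenue=10) replaces the equation Revenue <- max(Price, Supply) - 2 with the constant Revenue = 10.
Profit = |Supply - Price|  [with Supply=-1, Price=6]  = 7
Surplus = 2Revenue + 2Profit - Supply  [with Revenue=10, Profit=7, Supply=-1]  = 35

35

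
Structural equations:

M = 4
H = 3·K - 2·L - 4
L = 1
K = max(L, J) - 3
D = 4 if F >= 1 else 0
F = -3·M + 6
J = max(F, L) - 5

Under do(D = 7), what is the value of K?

-2

The intervention breaks the incoming arrows to D: D = 4 if F >= 1 else 0 no longer applies, and D = 7.
Since K is not a descendant of the intervened variable, it is unaffected.
F = -3·M + 6  [with M=4]  = -6
J = max(F, L) - 5  [with F=-6, L=1]  = -4
K = max(L, J) - 3  [with L=1, J=-4]  = -2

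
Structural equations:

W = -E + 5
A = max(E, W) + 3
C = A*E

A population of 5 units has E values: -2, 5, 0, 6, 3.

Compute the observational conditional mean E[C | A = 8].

20

Observing A=8 restricts to units where A's equation naturally yields 8: E ∈ {5, 0}. In that subpopulation C = 40, 0, mean 20.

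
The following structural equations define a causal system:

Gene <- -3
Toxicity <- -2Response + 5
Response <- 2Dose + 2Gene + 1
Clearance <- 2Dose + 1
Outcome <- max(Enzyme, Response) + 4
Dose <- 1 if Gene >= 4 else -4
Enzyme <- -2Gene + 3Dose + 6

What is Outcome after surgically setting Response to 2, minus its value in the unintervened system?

2

The intervention breaks the incoming arrows to Response: Response <- 2Dose + 2Gene + 1 no longer applies, and Response = 2.
Dose = 1 if Gene >= 4 else -4  [with Gene=-3]  = -4
Enzyme = -2Gene + 3Dose + 6  [with Gene=-3, Dose=-4]  = 0
Outcome = max(Enzyme, Response) + 4  [with Enzyme=0, Response=2]  = 6
Without intervention: Dose = 1 if Gene >= 4 else -4  [with Gene=-3]  = -4; Enzyme = -2Gene + 3Dose + 6  [with Gene=-3, Dose=-4]  = 0; Response = 2Dose + 2Gene + 1  [with Dose=-4, Gene=-3]  = -13; Outcome = max(Enzyme, Response) + 4  [with Enzyme=0, Response=-13]  = 4.
Change = 6 − 4 = 2.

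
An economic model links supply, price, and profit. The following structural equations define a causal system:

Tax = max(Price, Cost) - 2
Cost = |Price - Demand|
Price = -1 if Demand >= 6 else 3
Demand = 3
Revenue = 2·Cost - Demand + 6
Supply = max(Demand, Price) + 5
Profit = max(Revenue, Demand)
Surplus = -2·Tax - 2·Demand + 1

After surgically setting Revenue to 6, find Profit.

6

Under do(Revenue=6), the mechanism Revenue = 2·Cost - Demand + 6 is discarded; Revenue is fixed at 6.
Profit = max(Revenue, Demand)  [with Revenue=6, Demand=3]  = 6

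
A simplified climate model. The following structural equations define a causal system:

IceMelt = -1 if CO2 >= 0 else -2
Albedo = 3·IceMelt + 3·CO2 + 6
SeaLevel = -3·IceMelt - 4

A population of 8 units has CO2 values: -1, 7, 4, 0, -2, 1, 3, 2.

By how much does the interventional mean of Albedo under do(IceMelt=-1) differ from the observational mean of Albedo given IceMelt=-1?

Under do(IceMelt=-1), IceMelt's equation is replaced by IceMelt=-1 for every unit. Per-unit Albedo: 0, 24, 15, 3, -3, 6, 12, 9. Mean = 8.25.
Observing IceMelt=-1 restricts to units where IceMelt's equation naturally yields -1: CO2 ∈ {7, 4, 0, 1, 3, 2}. In that subpopulation Albedo = 24, 15, 3, 6, 12, 9, mean 11.5.
Difference = 8.25 − 11.5 = -3.25.

-3.25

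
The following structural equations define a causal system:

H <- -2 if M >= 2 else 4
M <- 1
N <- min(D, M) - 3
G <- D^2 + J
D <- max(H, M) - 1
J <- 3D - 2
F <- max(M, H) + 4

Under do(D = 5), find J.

The intervention breaks the incoming arrows to D: D <- max(H, M) - 1 no longer applies, and D = 5.
J = 3D - 2  [with D=5]  = 13

13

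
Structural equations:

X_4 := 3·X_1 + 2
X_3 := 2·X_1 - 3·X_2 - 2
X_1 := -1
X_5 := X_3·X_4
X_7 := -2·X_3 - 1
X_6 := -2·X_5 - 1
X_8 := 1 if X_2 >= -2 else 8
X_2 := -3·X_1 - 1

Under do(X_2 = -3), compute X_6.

9

Under do(X_2=-3), the mechanism X_2 := -3·X_1 - 1 is discarded; X_2 is fixed at -3.
X_3 = 2·X_1 - 3·X_2 - 2  [with X_1=-1, X_2=-3]  = 5
X_4 = 3·X_1 + 2  [with X_1=-1]  = -1
X_5 = X_3·X_4  [with X_3=5, X_4=-1]  = -5
X_6 = -2·X_5 - 1  [with X_5=-5]  = 9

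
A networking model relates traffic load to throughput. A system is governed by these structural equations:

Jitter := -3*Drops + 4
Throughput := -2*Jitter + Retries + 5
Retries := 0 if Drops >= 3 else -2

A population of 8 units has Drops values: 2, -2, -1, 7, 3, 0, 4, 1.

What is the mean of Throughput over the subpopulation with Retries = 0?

Conditioning on Retries=0 selects the 3 unit(s) with Drops ∈ {7, 3, 4}. Their Throughput values: 39, 15, 21. Mean = 25.

25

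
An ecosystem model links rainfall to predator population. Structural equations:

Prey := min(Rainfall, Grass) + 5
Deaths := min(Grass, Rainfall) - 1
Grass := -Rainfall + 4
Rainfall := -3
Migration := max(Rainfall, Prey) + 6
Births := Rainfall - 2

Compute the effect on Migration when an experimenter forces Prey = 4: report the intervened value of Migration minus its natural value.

The intervention breaks the incoming arrows to Prey: Prey := min(Rainfall, Grass) + 5 no longer applies, and Prey = 4.
Migration = max(Rainfall, Prey) + 6  [with Rainfall=-3, Prey=4]  = 10
Without intervention: Grass = -Rainfall + 4  [with Rainfall=-3]  = 7; Prey = min(Rainfall, Grass) + 5  [with Rainfall=-3, Grass=7]  = 2; Migration = max(Rainfall, Prey) + 6  [with Rainfall=-3, Prey=2]  = 8.
Change = 10 − 8 = 2.

2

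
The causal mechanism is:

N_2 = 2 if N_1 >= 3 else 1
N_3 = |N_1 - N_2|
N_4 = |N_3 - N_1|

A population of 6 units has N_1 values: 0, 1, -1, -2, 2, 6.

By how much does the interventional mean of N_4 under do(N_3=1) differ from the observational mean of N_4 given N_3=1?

1

Under do(N_3=1), N_3's equation is replaced by N_3=1 for every unit. Per-unit N_4: 1, 0, 2, 3, 1, 5. Mean = 2.
E[N_4|N_3=1] averages over only the 2 units with N_3=1 (N_1 = 0, 2): N_4 = 1, 1, mean 1.
Difference = 2 − 1 = 1.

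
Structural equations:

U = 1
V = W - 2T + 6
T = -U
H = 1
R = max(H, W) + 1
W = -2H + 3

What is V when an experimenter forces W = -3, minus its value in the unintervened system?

-4

do(W=-3) replaces the equation W = -2H + 3 with the constant W = -3.
T = -U  [with U=1]  = -1
V = W - 2T + 6  [with W=-3, T=-1]  = 5
Without intervention: W = -2H + 3  [with H=1]  = 1; T = -U  [with U=1]  = -1; V = W - 2T + 6  [with W=1, T=-1]  = 9.
Change = 5 − 9 = -4.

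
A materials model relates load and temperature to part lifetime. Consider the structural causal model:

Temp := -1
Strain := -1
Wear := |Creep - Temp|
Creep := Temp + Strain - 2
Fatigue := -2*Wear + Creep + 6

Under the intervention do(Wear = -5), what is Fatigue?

12

Intervening sets Wear = -5 and removes its equation (Wear := |Creep - Temp|).
Creep = Temp + Strain - 2  [with Temp=-1, Strain=-1]  = -4
Fatigue = -2*Wear + Creep + 6  [with Wear=-5, Creep=-4]  = 12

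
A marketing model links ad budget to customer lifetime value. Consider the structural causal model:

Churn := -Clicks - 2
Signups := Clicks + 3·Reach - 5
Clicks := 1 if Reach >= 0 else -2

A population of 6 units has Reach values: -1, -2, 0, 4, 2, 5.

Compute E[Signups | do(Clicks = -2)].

-3

Every unit gets Clicks=-2 under the intervention. Signups values become -10, -13, -7, 5, -1, 8; E[Signups|do(Clicks=-2)] = -3.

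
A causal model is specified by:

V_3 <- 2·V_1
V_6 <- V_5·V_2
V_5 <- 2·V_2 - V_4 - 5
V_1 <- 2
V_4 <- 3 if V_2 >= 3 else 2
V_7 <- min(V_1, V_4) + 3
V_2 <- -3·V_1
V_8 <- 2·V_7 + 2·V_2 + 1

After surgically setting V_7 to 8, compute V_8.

5

do(V_7=8) replaces the equation V_7 <- min(V_1, V_4) + 3 with the constant V_7 = 8.
V_2 = -3·V_1  [with V_1=2]  = -6
V_8 = 2·V_7 + 2·V_2 + 1  [with V_7=8, V_2=-6]  = 5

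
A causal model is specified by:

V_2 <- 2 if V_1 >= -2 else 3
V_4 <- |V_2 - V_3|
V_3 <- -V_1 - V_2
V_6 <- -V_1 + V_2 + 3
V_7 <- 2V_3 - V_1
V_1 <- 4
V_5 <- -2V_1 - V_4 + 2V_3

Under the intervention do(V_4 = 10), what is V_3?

Under do(V_4=10), the mechanism V_4 <- |V_2 - V_3| is discarded; V_4 is fixed at 10.
Since V_3 is not a descendant of the intervened variable, it is unaffected.
V_2 = 2 if V_1 >= -2 else 3  [with V_1=4]  = 2
V_3 = -V_1 - V_2  [with V_1=4, V_2=2]  = -6

-6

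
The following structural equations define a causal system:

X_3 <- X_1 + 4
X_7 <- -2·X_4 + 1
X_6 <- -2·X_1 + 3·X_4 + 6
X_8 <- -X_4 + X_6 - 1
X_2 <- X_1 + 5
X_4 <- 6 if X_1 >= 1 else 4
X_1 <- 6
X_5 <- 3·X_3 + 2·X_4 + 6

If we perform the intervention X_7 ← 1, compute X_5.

48

The intervention breaks the incoming arrows to X_7: X_7 <- -2·X_4 + 1 no longer applies, and X_7 = 1.
X_5 is not downstream of the intervention, so its value is determined by the original equations.
X_3 = X_1 + 4  [with X_1=6]  = 10
X_4 = 6 if X_1 >= 1 else 4  [with X_1=6]  = 6
X_5 = 3·X_3 + 2·X_4 + 6  [with X_3=10, X_4=6]  = 48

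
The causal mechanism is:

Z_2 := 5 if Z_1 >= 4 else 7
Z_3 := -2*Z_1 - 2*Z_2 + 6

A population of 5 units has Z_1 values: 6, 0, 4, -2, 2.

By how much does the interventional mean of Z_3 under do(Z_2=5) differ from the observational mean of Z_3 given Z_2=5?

6

do(Z_2=5) breaks Z_2's dependence on Z_1. With Z_2=5 fixed, Z_3 across the units is -16, -4, -12, 0, -8, mean -8.
Conditioning on Z_2=5 selects the 2 unit(s) with Z_1 ∈ {6, 4}. Their Z_3 values: -16, -12. Mean = -14.
Difference = -8 − (-14) = 6.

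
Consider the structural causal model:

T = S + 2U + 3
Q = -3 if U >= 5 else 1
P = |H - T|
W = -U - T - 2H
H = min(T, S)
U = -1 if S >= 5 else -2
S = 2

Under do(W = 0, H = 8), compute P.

7

Under do(W = 0, H = 8), each intervened variable's structural equation is replaced by its fixed value.
U = -1 if S >= 5 else -2  [with S=2]  = -2
T = S + 2U + 3  [with S=2, U=-2]  = 1
P = |H - T|  [with H=8, T=1]  = 7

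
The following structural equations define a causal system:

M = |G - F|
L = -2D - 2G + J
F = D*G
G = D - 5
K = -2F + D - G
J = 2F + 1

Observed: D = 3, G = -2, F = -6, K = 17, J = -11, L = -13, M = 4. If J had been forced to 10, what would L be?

The intervention breaks the incoming arrows to J: J = 2F + 1 no longer applies, and J = 10.
G = D - 5  [with D=3]  = -2
L = -2D - 2G + J  [with D=3, G=-2, J=10]  = 8

8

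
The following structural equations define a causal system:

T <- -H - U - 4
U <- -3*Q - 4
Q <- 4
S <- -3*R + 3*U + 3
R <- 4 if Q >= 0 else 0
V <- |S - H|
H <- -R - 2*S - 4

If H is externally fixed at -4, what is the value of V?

Under do(H=-4), the mechanism H <- -R - 2*S - 4 is discarded; H is fixed at -4.
R = 4 if Q >= 0 else 0  [with Q=4]  = 4
U = -3*Q - 4  [with Q=4]  = -16
S = -3*R + 3*U + 3  [with R=4, U=-16]  = -57
V = |S - H|  [with S=-57, H=-4]  = 53

53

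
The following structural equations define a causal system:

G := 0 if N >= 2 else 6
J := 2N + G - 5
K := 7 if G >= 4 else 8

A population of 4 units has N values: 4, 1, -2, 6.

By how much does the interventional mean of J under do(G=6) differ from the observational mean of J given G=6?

5.5

Every unit gets G=6 under the intervention. J values become 9, 3, -3, 13; E[J|do(G=6)] = 5.5.
Observing G=6 restricts to units where G's equation naturally yields 6: N ∈ {1, -2}. In that subpopulation J = 3, -3, mean 0.
Difference = 5.5 − 0 = 5.5.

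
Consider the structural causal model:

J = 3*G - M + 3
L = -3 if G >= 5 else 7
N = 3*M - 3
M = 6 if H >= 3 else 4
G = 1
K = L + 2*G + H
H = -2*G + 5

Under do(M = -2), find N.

The intervention breaks the incoming arrows to M: M = 6 if H >= 3 else 4 no longer applies, and M = -2.
N = 3*M - 3  [with M=-2]  = -9

-9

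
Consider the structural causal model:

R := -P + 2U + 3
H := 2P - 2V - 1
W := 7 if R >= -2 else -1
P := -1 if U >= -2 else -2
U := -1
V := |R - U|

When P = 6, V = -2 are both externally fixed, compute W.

Setting P = 6, V = -2 by intervention discards those variables' equations.
R = -P + 2U + 3  [with P=6, U=-1]  = -5
W = 7 if R >= -2 else -1  [with R=-5]  = -1

-1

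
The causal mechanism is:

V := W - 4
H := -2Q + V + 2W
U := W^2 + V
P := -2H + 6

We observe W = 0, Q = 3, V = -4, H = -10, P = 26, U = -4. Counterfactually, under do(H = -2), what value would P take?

Intervening sets H = -2 and removes its equation (H := -2Q + V + 2W).
P = -2H + 6  [with H=-2]  = 10

10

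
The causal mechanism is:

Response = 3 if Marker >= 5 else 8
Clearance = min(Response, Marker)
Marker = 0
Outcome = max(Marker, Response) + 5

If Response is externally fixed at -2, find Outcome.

Under do(Response=-2), the mechanism Response = 3 if Marker >= 5 else 8 is discarded; Response is fixed at -2.
Outcome = max(Marker, Response) + 5  [with Marker=0, Response=-2]  = 5

5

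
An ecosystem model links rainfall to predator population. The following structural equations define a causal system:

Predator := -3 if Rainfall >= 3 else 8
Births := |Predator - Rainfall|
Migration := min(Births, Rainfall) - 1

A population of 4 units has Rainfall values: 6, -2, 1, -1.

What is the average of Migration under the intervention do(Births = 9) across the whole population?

0

do(Births=9) breaks Births's dependence on Rainfall. With Births=9 fixed, Migration across the units is 5, -3, 0, -2, mean 0.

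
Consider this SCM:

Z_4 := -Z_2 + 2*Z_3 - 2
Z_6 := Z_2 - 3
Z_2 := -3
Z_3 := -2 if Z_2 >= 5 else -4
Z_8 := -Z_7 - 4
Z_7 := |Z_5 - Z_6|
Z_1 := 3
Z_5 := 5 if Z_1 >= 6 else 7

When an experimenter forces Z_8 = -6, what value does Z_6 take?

-6

The intervention breaks the incoming arrows to Z_8: Z_8 := -Z_7 - 4 no longer applies, and Z_8 = -6.
Z_6 is not downstream of the intervention, so its value is determined by the original equations.
Z_6 = Z_2 - 3  [with Z_2=-3]  = -6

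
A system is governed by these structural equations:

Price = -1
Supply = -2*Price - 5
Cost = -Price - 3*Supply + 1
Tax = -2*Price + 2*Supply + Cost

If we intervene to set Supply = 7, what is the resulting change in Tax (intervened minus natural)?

-10

Under do(Supply=7), the mechanism Supply = -2*Price - 5 is discarded; Supply is fixed at 7.
Cost = -Price - 3*Supply + 1  [with Price=-1, Supply=7]  = -19
Tax = -2*Price + 2*Supply + Cost  [with Price=-1, Supply=7, Cost=-19]  = -3
Without intervention: Supply = -2*Price - 5  [with Price=-1]  = -3; Cost = -Price - 3*Supply + 1  [with Price=-1, Supply=-3]  = 11; Tax = -2*Price + 2*Supply + Cost  [with Price=-1, Supply=-3, Cost=11]  = 7.
Change = -3 − 7 = -10.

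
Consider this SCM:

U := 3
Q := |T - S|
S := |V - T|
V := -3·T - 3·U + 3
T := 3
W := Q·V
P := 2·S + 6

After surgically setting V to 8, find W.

The intervention breaks the incoming arrows to V: V := -3·T - 3·U + 3 no longer applies, and V = 8.
S = |V - T|  [with V=8, T=3]  = 5
Q = |T - S|  [with T=3, S=5]  = 2
W = Q·V  [with Q=2, V=8]  = 16

16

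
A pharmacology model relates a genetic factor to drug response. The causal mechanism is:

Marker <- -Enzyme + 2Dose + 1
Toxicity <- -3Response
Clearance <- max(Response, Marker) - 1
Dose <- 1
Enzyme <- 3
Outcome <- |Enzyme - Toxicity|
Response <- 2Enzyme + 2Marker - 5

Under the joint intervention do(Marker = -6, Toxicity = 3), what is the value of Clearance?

Setting Marker = -6, Toxicity = 3 by intervention discards those variables' equations.
Response = 2Enzyme + 2Marker - 5  [with Enzyme=3, Marker=-6]  = -11
Clearance = max(Response, Marker) - 1  [with Response=-11, Marker=-6]  = -7

-7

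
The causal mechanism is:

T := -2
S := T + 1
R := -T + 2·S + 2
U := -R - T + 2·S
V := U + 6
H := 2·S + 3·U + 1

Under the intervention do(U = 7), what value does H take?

20

Under do(U=7), the mechanism U := -R - T + 2·S is discarded; U is fixed at 7.
S = T + 1  [with T=-2]  = -1
H = 2·S + 3·U + 1  [with S=-1, U=7]  = 20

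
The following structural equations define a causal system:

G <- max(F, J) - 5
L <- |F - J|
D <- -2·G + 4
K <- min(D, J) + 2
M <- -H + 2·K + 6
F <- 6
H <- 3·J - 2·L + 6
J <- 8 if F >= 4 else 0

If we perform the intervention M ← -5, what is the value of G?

3

The intervention breaks the incoming arrows to M: M <- -H + 2·K + 6 no longer applies, and M = -5.
Since G is not a descendant of the intervened variable, it is unaffected.
J = 8 if F >= 4 else 0  [with F=6]  = 8
G = max(F, J) - 5  [with F=6, J=8]  = 3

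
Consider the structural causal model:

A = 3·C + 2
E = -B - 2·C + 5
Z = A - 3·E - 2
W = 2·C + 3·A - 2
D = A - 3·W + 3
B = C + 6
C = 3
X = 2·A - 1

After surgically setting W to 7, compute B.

do(W=7) replaces the equation W = 2·C + 3·A - 2 with the constant W = 7.
B is not downstream of the intervention, so its value is determined by the original equations.
B = C + 6  [with C=3]  = 9

9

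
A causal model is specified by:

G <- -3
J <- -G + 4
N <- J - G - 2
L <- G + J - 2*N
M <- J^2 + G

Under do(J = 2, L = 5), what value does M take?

1

Setting J = 2, L = 5 by intervention discards those variables' equations.
M = J^2 + G  [with J=2, G=-3]  = 1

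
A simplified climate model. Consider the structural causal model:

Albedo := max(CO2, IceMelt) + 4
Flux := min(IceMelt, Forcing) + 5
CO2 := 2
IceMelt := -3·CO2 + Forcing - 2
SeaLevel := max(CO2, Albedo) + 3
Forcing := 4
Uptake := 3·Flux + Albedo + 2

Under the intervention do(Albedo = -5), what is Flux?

1

Under do(Albedo=-5), the mechanism Albedo := max(CO2, IceMelt) + 4 is discarded; Albedo is fixed at -5.
Since Flux is not a descendant of the intervened variable, it is unaffected.
IceMelt = -3·CO2 + Forcing - 2  [with CO2=2, Forcing=4]  = -4
Flux = min(IceMelt, Forcing) + 5  [with IceMelt=-4, Forcing=4]  = 1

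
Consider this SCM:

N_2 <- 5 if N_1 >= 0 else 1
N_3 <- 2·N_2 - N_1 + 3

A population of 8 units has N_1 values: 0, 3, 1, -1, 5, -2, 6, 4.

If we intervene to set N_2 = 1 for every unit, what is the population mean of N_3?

3

The intervention sets N_2=1 in all 8 units regardless of N_1. Recomputing N_3 per unit gives 5, 2, 4, 6, 0, 7, -1, 1; average 3.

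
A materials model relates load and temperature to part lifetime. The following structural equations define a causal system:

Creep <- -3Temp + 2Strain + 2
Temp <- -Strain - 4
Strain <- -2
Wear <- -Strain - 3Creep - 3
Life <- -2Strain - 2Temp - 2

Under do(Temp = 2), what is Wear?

Under do(Temp=2), the mechanism Temp <- -Strain - 4 is discarded; Temp is fixed at 2.
Creep = -3Temp + 2Strain + 2  [with Temp=2, Strain=-2]  = -8
Wear = -Strain - 3Creep - 3  [with Strain=-2, Creep=-8]  = 23

23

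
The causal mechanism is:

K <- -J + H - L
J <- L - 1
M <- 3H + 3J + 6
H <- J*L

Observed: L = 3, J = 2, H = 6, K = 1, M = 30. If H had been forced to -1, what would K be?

-6

The intervention breaks the incoming arrows to H: H <- J*L no longer applies, and H = -1.
J = L - 1  [with L=3]  = 2
K = -J + H - L  [with J=2, H=-1, L=3]  = -6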